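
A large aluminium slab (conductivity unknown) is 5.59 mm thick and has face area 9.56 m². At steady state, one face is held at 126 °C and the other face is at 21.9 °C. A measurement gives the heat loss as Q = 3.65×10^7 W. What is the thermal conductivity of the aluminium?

ΣR = ΔT/Q = |126 − 21.9|/3.65×10^7 = 2.852×10^-6 K/W
L/(kA) = 2.852×10^-6 ⇒ k = 0.00559/(2.852×10^-6·9.56) = 205 W/m·K

k = 205 W/m·K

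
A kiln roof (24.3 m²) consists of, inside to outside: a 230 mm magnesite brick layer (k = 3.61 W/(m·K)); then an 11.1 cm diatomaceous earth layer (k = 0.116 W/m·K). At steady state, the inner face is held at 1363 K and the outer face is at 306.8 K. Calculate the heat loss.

Treat each layer as a resistance in series:
  R_magnesite brick = L/(kA) = 0.230/(3.61·24.3) = 0.002622 K/W
  R_diatomaceous earth = L/(kA) = 0.111/(0.116·24.3) = 0.03938 K/W
ΣR = 0.002622 + 0.03938 = 0.04200 K/W
Q = ΔT/ΣR = (1363 K − 306.8 K)/0.04200 = 25100 W

Q = 25100 W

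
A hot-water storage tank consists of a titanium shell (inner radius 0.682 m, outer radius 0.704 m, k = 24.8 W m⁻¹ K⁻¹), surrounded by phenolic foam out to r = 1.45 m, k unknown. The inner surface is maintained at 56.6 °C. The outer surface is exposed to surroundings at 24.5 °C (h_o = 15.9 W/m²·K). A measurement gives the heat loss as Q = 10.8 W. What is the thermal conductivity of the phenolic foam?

ΣR = ΔT/Q = |56.6 − 24.5|/10.8 = 2.972 K/W
Known resistances:
  R_titanium = (1/0.682 − 1/0.704)/(4πk) = 0.04582/(4π·24.8) = 1.470×10^-4 K/W
  R_conv,out = 1/(4πr²h) = 1/(4π·1.45²·15.9) = 0.002380 K/W
R_phenolic foam = ΣR − ΣR_known = 2.972 − 0.002527 = 2.969 K/W
(1/r₁−1/r₂)/(4πk) = 2.969 ⇒ k = 0.7308/(4π·2.969) = 0.0196 W/m·K

k = 0.0196 W/m·K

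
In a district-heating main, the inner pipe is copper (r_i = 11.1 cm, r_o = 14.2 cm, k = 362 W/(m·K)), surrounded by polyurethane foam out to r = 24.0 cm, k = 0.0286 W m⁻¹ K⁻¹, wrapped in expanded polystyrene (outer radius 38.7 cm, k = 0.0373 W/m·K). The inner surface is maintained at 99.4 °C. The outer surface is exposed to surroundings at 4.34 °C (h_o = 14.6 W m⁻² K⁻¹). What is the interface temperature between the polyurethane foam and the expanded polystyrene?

T = 43.7 °C

Resistance network (inner→outer):
  R'_copper = ln(0.142/0.111)/(2πk) = 0.2463/(2π·362) = 1.083×10^-4 m·K/W
  R'_polyurethane foam = ln(0.240/0.142)/(2πk) = 0.5248/(2π·0.0286) = 2.921 m·K/W
  R'_expanded polystyrene = ln(0.387/0.240)/(2πk) = 0.4778/(2π·0.0373) = 2.039 m·K/W
  R'_conv,out = 1/(2πr h) = 1/(2π·0.387·14.6) = 0.02817 m·K/W
ΣR = 1.083×10^-4 + 2.921 + 2.039 + 0.02817 = 4.988 m·K/W
Q' = ΔT/ΣR = (99.4 °C − 4.34 °C)/4.988 = 19.06 W/m
From the inner boundary to the polyurethane foam/expanded polystyrene interface, ΣR_partial = 2.921 m·K/W.
T_interface = T_in − Q'·ΣR_partial = 99.4 °C − (19.06)(2.921) = 43.7 °C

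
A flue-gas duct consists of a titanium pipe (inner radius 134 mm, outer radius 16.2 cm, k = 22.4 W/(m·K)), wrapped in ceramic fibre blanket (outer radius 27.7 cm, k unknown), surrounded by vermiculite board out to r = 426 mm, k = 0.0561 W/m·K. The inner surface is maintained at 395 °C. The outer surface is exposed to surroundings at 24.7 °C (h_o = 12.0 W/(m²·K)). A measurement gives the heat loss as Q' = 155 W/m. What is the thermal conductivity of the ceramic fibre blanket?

k = 0.0752 W/m·K

ΣR = ΔT/Q' = |395 − 24.7|/155 = 2.389 m·K/W
Known resistances:
  R'_titanium = ln(0.162/0.134)/(2πk) = 0.1898/(2π·22.4) = 0.001348 m·K/W
  R'_vermiculite board = ln(0.426/0.277)/(2πk) = 0.4304/(2π·0.0561) = 1.221 m·K/W
  R'_conv,out = 1/(2πr h) = 1/(2π·0.426·12.0) = 0.03113 m·K/W
R_ceramic fibre blanket = ΣR − ΣR_known = 2.389 − 1.253 = 1.136 m·K/W
ln(r₂/r₁)/(2πk) = 1.136 ⇒ k = 0.5364/(2π·1.136) = 0.0752 W/m·K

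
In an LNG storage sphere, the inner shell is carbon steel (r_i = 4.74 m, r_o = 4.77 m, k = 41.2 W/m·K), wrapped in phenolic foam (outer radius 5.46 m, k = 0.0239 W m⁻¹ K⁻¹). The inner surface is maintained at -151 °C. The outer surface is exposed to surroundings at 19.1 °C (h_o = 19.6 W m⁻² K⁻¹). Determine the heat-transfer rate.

Q = 1930 W

Treat each layer as a resistance in series:
  R_carbon steel = (1/4.74 − 1/4.77)/(4πk) = 0.001327/(4π·41.2) = 2.563×10^-6 K/W
  R_phenolic foam = (1/4.77 − 1/5.46)/(4πk) = 0.02649/(4π·0.0239) = 0.08821 K/W
  R_conv,out = 1/(4πr²h) = 1/(4π·5.46²·19.6) = 1.362×10^-4 K/W
ΣR = 2.563×10^-6 + 0.08821 + 1.362×10^-4 = 0.08835 K/W
Q = ΔT/ΣR = (-151 °C − 19.1 °C)/0.08835 = -1930 W
(Negative Q ⇒ heat flows inward; heat gain = 1930 W.)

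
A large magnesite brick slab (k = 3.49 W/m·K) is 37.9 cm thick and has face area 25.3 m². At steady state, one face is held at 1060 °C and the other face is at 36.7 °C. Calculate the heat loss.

Q = 238 kW

Q = kA·ΔT/L = 3.49 × 25.3 × |1060 °C − 36.7 °C| / 0.379 = 2.38×10^5 W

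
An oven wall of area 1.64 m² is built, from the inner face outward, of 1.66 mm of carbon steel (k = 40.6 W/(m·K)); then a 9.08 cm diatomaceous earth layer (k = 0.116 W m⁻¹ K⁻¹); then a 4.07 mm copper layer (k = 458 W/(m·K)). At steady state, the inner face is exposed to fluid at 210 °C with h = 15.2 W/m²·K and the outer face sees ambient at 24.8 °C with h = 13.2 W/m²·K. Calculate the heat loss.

Q = 329 W

Series thermal resistances, inner to outer:
  R_conv,in = 1/(hA) = 1/(15.2·1.64) = 0.04012 K/W
  R_carbon steel = L/(kA) = 0.00166/(40.6·1.64) = 2.493×10^-5 K/W
  R_diatomaceous earth = L/(kA) = 0.0908/(0.116·1.64) = 0.4773 K/W
  R_copper = L/(kA) = 0.00407/(458·1.64) = 5.419×10^-6 K/W
  R_conv,out = 1/(hA) = 1/(13.2·1.64) = 0.04619 K/W
ΣR = 0.04012 + 2.493×10^-5 + 0.4773 + 5.419×10^-6 + 0.04619 = 0.5636 K/W
Q = ΔT/ΣR = (210 °C − 24.8 °C)/0.5636 = 329 W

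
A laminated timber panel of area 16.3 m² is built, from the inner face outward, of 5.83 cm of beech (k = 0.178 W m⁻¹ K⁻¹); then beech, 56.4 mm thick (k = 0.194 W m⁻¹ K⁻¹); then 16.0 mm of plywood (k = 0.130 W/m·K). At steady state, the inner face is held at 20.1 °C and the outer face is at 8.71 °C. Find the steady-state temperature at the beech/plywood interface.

Series thermal resistances, inner to outer:
  R_beech = L/(kA) = 0.0583/(0.178·16.3) = 0.02009 K/W
  R_beech = L/(kA) = 0.0564/(0.194·16.3) = 0.01784 K/W
  R_plywood = L/(kA) = 0.0160/(0.130·16.3) = 0.007551 K/W
ΣR = 0.02009 + 0.01784 + 0.007551 = 0.04548 K/W
Q = ΔT/ΣR = (20.1 °C − 8.71 °C)/0.04548 = 250.4 W
From the inner boundary to the beech/plywood interface, ΣR_partial = 0.03793 K/W.
T_interface = T_in − Q·ΣR_partial = 20.1 °C − (250.4)(0.03793) = 10.6 °C

T = 10.6 °C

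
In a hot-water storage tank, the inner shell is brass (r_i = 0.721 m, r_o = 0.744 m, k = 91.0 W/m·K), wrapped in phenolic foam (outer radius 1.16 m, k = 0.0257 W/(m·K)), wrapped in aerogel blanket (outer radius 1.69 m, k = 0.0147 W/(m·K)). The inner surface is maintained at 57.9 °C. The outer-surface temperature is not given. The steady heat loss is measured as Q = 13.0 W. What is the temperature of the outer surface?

Sum the resistances:
  R_brass = (1/0.721 − 1/0.744)/(4πk) = 0.04288/(4π·91.0) = 3.749×10^-5 K/W
  R_phenolic foam = (1/0.744 − 1/1.16)/(4πk) = 0.4820/(4π·0.0257) = 1.493 K/W
  R_aerogel blanket = (1/1.16 − 1/1.69)/(4πk) = 0.2704/(4π·0.0147) = 1.464 K/W
ΣR = 2.956 K/W
ΔT = Q·ΣR = 13.0 × 2.956 = 38.43 K
Heat flows outward, so T_out = T_in − ΔT = 57.9 − 38.43 = 19.5 °C

T_out = 19.5 °C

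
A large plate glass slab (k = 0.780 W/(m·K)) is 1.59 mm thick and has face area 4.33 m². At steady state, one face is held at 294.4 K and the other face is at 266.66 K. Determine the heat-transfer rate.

Q = kA·ΔT/L = 0.780 × 4.33 × |294.4 K − 266.66 K| / 0.00159 = 58900 W

Q = 58.9 kW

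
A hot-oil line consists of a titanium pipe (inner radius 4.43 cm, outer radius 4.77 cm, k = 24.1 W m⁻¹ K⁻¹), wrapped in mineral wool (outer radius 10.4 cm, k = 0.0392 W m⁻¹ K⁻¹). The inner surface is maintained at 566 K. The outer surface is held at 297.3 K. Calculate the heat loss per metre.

Series thermal resistances, inner to outer:
  R'_titanium = ln(0.0477/0.0443)/(2πk) = 0.07395/(2π·24.1) = 4.883×10^-4 m·K/W
  R'_mineral wool = ln(0.104/0.0477)/(2πk) = 0.7795/(2π·0.0392) = 3.165 m·K/W
ΣR = 4.883×10^-4 + 3.165 = 3.165 m·K/W
Q' = ΔT/ΣR = (566 K − 297.3 K)/3.165 = 84.9 W/m

Q' = 84.9 W/m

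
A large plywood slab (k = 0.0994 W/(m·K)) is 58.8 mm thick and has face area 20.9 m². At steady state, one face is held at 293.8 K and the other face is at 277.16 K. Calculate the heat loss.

Q = 588 W

Q = kA·ΔT/L = 0.0994 × 20.9 × |293.8 K − 277.16 K| / 0.0588 = 588 W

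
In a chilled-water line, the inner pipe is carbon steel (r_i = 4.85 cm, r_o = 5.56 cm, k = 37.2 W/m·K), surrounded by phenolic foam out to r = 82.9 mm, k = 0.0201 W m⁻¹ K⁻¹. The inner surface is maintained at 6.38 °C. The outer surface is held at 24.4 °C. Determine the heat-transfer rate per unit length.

Resistance network (inner→outer):
  R'_carbon steel = ln(0.0556/0.0485)/(2πk) = 0.1366/(2π·37.2) = 5.845×10^-4 m·K/W
  R'_phenolic foam = ln(0.0829/0.0556)/(2πk) = 0.3995/(2π·0.0201) = 3.163 m·K/W
ΣR = 5.845×10^-4 + 3.163 = 3.164 m·K/W
Q' = ΔT/ΣR = (6.38 °C − 24.4 °C)/3.164 = -5.70 W/m
(Negative Q' ⇒ heat flows inward; heat gain = 5.70 W/m.)

Q' = 5.70 W/m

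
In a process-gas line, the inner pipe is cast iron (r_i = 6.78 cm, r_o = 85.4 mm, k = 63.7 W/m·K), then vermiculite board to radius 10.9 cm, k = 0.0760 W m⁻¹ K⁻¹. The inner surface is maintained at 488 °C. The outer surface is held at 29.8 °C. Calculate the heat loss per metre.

Q' = 896 W/m

Series thermal resistances, inner to outer:
  R'_cast iron = ln(0.0854/0.0678)/(2πk) = 0.2308/(2π·63.7) = 5.766×10^-4 m·K/W
  R'_vermiculite board = ln(0.109/0.0854)/(2πk) = 0.2440/(2π·0.0760) = 0.5110 m·K/W
ΣR = 5.766×10^-4 + 0.5110 = 0.5116 m·K/W
Q' = ΔT/ΣR = (488 °C − 29.8 °C)/0.5116 = 896 W/m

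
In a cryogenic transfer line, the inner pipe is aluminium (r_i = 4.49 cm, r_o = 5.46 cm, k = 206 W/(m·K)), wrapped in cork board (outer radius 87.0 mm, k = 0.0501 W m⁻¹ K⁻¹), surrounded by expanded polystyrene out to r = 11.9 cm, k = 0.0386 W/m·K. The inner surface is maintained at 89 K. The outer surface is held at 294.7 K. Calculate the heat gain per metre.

Q' = 74.2 W/m

Resistance network (inner→outer):
  R'_aluminium = ln(0.0546/0.0449)/(2πk) = 0.1956/(2π·206) = 1.511×10^-4 m·K/W
  R'_cork board = ln(0.0870/0.0546)/(2πk) = 0.4659/(2π·0.0501) = 1.480 m·K/W
  R'_expanded polystyrene = ln(0.119/0.0870)/(2πk) = 0.3132/(2π·0.0386) = 1.291 m·K/W
ΣR = 1.511×10^-4 + 1.480 + 1.291 = 2.771 m·K/W
Q' = ΔT/ΣR = (89 K − 294.7 K)/2.771 = -74.2 W/m
(Negative Q' ⇒ heat flows inward; heat gain = 74.2 W/m.)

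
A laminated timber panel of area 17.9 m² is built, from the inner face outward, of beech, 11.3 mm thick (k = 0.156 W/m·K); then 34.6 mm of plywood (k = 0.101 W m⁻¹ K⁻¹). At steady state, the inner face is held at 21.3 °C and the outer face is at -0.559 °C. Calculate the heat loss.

Resistance network (inner→outer):
  R_beech = L/(kA) = 0.0113/(0.156·17.9) = 0.004047 K/W
  R_plywood = L/(kA) = 0.0346/(0.101·17.9) = 0.01914 K/W
ΣR = 0.004047 + 0.01914 = 0.02319 K/W
Q = ΔT/ΣR = (21.3 °C − -0.559 °C)/0.02319 = 943 W

Q = 943 W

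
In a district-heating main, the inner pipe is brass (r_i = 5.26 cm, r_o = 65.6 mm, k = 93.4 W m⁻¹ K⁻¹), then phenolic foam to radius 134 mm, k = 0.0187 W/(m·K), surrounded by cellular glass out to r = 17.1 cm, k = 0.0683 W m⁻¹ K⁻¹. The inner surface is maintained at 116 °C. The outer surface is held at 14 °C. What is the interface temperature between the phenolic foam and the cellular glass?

Resistance network (inner→outer):
  R'_brass = ln(0.0656/0.0526)/(2πk) = 0.2209/(2π·93.4) = 3.763×10^-4 m·K/W
  R'_phenolic foam = ln(0.134/0.0656)/(2πk) = 0.7143/(2π·0.0187) = 6.079 m·K/W
  R'_cellular glass = ln(0.171/0.134)/(2πk) = 0.2438/(2π·0.0683) = 0.5682 m·K/W
ΣR = 3.763×10^-4 + 6.079 + 0.5682 = 6.648 m·K/W
Q' = ΔT/ΣR = (116 °C − 14 °C)/6.648 = 15.34 W/m
From the inner boundary to the phenolic foam/cellular glass interface, ΣR_partial = 6.079 m·K/W.
T_interface = T_in − Q'·ΣR_partial = 116 °C − (15.34)(6.079) = 22.7 °C

T = 22.7 °C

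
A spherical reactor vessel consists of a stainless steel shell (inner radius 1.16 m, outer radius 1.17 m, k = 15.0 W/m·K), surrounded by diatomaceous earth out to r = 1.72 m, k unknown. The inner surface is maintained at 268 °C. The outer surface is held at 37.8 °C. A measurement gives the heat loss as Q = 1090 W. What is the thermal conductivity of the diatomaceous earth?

k = 0.103 W/m·K

ΣR = ΔT/Q = |268 − 37.8|/1090 = 0.2112 K/W
Known resistances:
  R_stainless steel = (1/1.16 − 1/1.17)/(4πk) = 0.007368/(4π·15.0) = 3.909×10^-5 K/W
R_diatomaceous earth = ΣR − ΣR_known = 0.2112 − 3.909×10^-5 = 0.2112 K/W
(1/r₁−1/r₂)/(4πk) = 0.2112 ⇒ k = 0.2733/(4π·0.2112) = 0.103 W/m·K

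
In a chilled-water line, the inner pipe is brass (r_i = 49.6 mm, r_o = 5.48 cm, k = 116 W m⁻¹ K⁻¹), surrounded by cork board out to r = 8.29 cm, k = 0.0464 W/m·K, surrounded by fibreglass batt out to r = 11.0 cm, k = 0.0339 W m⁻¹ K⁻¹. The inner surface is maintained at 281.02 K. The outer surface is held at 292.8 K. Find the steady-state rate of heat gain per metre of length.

Resistance network (inner→outer):
  R'_brass = ln(0.0548/0.0496)/(2πk) = 0.09970/(2π·116) = 1.368×10^-4 m·K/W
  R'_cork board = ln(0.0829/0.0548)/(2πk) = 0.4139/(2π·0.0464) = 1.420 m·K/W
  R'_fibreglass batt = ln(0.110/0.0829)/(2πk) = 0.2828/(2π·0.0339) = 1.328 m·K/W
ΣR = 1.368×10^-4 + 1.420 + 1.328 = 2.748 m·K/W
Q' = ΔT/ΣR = (281.02 K − 292.8 K)/2.748 = -4.29 W/m
(Negative Q' ⇒ heat flows inward; heat gain = 4.29 W/m.)

Q' = 4.29 W/m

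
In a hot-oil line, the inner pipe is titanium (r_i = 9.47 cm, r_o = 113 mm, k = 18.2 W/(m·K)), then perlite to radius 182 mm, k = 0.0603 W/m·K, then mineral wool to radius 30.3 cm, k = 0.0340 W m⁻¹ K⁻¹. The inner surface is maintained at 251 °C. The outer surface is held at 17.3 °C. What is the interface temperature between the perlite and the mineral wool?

T = 170 °C

Series thermal resistances, inner to outer:
  R'_titanium = ln(0.113/0.0947)/(2πk) = 0.1767/(2π·18.2) = 0.001545 m·K/W
  R'_perlite = ln(0.182/0.113)/(2πk) = 0.4766/(2π·0.0603) = 1.258 m·K/W
  R'_mineral wool = ln(0.303/0.182)/(2πk) = 0.5097/(2π·0.0340) = 2.386 m·K/W
ΣR = 0.001545 + 1.258 + 2.386 = 3.646 m·K/W
Q' = ΔT/ΣR = (251 °C − 17.3 °C)/3.646 = 64.10 W/m
From the inner boundary to the perlite/mineral wool interface, ΣR_partial = 1.260 m·K/W.
T_interface = T_in − Q'·ΣR_partial = 251 °C − (64.10)(1.260) = 170 °C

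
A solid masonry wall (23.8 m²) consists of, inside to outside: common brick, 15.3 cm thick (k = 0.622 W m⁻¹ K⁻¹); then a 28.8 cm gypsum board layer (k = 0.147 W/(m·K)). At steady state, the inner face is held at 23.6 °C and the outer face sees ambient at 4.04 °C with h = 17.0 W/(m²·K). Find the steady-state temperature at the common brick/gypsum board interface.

Resistance network (inner→outer):
  R_common brick = L/(kA) = 0.153/(0.622·23.8) = 0.01034 K/W
  R_gypsum board = L/(kA) = 0.288/(0.147·23.8) = 0.08232 K/W
  R_conv,out = 1/(hA) = 1/(17.0·23.8) = 0.002472 K/W
ΣR = 0.01034 + 0.08232 + 0.002472 = 0.09513 K/W
Q = ΔT/ΣR = (23.6 °C − 4.04 °C)/0.09513 = 205.6 W
From the inner boundary to the common brick/gypsum board interface, ΣR_partial = 0.01034 K/W.
T_interface = T_in − Q·ΣR_partial = 23.6 °C − (205.6)(0.01034) = 21.5 °C

T = 21.5 °C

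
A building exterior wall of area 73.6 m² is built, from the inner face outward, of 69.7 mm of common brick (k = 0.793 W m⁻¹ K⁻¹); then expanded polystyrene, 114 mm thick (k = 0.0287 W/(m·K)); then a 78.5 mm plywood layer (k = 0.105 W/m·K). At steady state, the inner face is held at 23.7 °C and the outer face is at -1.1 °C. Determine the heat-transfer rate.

Resistance network (inner→outer):
  R_common brick = L/(kA) = 0.0697/(0.793·73.6) = 0.001194 K/W
  R_expanded polystyrene = L/(kA) = 0.114/(0.0287·73.6) = 0.05397 K/W
  R_plywood = L/(kA) = 0.0785/(0.105·73.6) = 0.01016 K/W
ΣR = 0.001194 + 0.05397 + 0.01016 = 0.06532 K/W
Q = ΔT/ΣR = (23.7 °C − -1.1 °C)/0.06532 = 380 W

Q = 380 W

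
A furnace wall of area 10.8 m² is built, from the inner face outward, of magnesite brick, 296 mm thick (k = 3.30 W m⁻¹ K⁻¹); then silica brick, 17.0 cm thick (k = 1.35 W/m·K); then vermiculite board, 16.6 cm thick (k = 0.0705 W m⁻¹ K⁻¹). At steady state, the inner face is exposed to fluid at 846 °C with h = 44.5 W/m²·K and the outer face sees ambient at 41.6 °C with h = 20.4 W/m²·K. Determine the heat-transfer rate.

Treat each layer as a resistance in series:
  R_conv,in = 1/(hA) = 1/(44.5·10.8) = 0.002081 K/W
  R_magnesite brick = L/(kA) = 0.296/(3.30·10.8) = 0.008305 K/W
  R_silica brick = L/(kA) = 0.170/(1.35·10.8) = 0.01166 K/W
  R_vermiculite board = L/(kA) = 0.166/(0.0705·10.8) = 0.2180 K/W
  R_conv,out = 1/(hA) = 1/(20.4·10.8) = 0.004539 K/W
ΣR = 0.002081 + 0.008305 + 0.01166 + 0.2180 + 0.004539 = 0.2446 K/W
Q = ΔT/ΣR = (846 °C − 41.6 °C)/0.2446 = 3290 W

Q = 3.29 kW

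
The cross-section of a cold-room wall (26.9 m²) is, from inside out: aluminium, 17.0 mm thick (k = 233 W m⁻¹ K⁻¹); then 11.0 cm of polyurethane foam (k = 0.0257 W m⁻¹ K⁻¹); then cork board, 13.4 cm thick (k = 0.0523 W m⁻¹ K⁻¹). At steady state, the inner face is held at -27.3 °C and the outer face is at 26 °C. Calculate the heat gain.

Q = 210 W

Resistance network (inner→outer):
  R_aluminium = L/(kA) = 0.0170/(233·26.9) = 2.712×10^-6 K/W
  R_polyurethane foam = L/(kA) = 0.110/(0.0257·26.9) = 0.1591 K/W
  R_cork board = L/(kA) = 0.134/(0.0523·26.9) = 0.09525 K/W
ΣR = 2.712×10^-6 + 0.1591 + 0.09525 = 0.2544 K/W
Q = ΔT/ΣR = (-27.3 °C − 26 °C)/0.2544 = -210 W
(Negative Q ⇒ heat flows inward; heat gain = 210 W.)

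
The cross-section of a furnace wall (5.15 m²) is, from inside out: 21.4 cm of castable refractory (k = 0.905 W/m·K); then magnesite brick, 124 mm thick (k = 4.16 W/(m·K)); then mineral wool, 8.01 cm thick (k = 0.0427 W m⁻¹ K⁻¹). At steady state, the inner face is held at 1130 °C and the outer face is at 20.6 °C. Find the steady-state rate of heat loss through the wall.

Resistance network (inner→outer):
  R_castable refractory = L/(kA) = 0.214/(0.905·5.15) = 0.04592 K/W
  R_magnesite brick = L/(kA) = 0.124/(4.16·5.15) = 0.005788 K/W
  R_mineral wool = L/(kA) = 0.0801/(0.0427·5.15) = 0.3642 K/W
ΣR = 0.04592 + 0.005788 + 0.3642 = 0.4159 K/W
Q = ΔT/ΣR = (1130 °C − 20.6 °C)/0.4159 = 2670 W

Q = 2670 W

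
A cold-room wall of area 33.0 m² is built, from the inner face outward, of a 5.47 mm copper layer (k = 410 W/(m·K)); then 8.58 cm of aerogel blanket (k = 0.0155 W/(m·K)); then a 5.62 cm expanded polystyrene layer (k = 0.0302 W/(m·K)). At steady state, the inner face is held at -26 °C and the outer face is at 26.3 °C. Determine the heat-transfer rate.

Q = 233 W

Treat each layer as a resistance in series:
  R_copper = L/(kA) = 0.00547/(410·33.0) = 4.043×10^-7 K/W
  R_aerogel blanket = L/(kA) = 0.0858/(0.0155·33.0) = 0.1677 K/W
  R_expanded polystyrene = L/(kA) = 0.0562/(0.0302·33.0) = 0.05639 K/W
ΣR = 4.043×10^-7 + 0.1677 + 0.05639 = 0.2241 K/W
Q = ΔT/ΣR = (-26 °C − 26.3 °C)/0.2241 = -233 W
(Negative Q ⇒ heat flows inward; heat gain = 233 W.)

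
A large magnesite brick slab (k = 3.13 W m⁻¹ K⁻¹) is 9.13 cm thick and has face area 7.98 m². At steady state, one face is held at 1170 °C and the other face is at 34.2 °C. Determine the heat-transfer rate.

Q = kA·ΔT/L = 3.13 × 7.98 × |1170 °C − 34.2 °C| / 0.0913 = 3.11×10^5 W

Q = 3.11×10^5 W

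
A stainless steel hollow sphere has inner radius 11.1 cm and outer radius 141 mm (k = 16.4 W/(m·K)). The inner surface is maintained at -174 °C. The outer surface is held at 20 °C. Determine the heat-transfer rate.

Q = 4πk·ΔT/(1/r₁ − 1/r₂) = 4π × 16.4 × 194 / (1/0.111 − 1/0.141) = 20900 W

Q = 20.9 kW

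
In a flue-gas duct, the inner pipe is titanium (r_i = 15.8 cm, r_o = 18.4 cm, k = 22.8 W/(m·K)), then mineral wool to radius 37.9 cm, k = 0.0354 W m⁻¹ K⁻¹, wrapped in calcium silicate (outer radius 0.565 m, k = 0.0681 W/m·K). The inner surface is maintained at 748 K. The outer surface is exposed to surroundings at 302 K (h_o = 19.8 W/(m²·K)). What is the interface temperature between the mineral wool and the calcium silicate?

Series thermal resistances, inner to outer:
  R'_titanium = ln(0.184/0.158)/(2πk) = 0.1523/(2π·22.8) = 0.001063 m·K/W
  R'_mineral wool = ln(0.379/0.184)/(2πk) = 0.7226/(2π·0.0354) = 3.249 m·K/W
  R'_calcium silicate = ln(0.565/0.379)/(2πk) = 0.3993/(2π·0.0681) = 0.9332 m·K/W
  R'_conv,out = 1/(2πr h) = 1/(2π·0.565·19.8) = 0.01423 m·K/W
ΣR = 0.001063 + 3.249 + 0.9332 + 0.01423 = 4.197 m·K/W
Q' = ΔT/ΣR = (748 K − 302 K)/4.197 = 106.3 W/m
From the inner boundary to the mineral wool/calcium silicate interface, ΣR_partial = 3.250 m·K/W.
T_interface = T_in − Q'·ΣR_partial = 748 K − (106.3)(3.250) = 403 K

T = 403 K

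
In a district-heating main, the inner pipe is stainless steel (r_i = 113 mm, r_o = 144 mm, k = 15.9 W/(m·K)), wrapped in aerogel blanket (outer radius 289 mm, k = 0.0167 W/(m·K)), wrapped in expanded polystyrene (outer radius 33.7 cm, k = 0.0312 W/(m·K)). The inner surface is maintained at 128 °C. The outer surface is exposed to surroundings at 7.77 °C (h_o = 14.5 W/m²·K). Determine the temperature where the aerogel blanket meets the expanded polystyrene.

T = 20.9 °C

Series thermal resistances, inner to outer:
  R'_stainless steel = ln(0.144/0.113)/(2πk) = 0.2424/(2π·15.9) = 0.002427 m·K/W
  R'_aerogel blanket = ln(0.289/0.144)/(2πk) = 0.6966/(2π·0.0167) = 6.639 m·K/W
  R'_expanded polystyrene = ln(0.337/0.289)/(2πk) = 0.1537/(2π·0.0312) = 0.7838 m·K/W
  R'_conv,out = 1/(2πr h) = 1/(2π·0.337·14.5) = 0.03257 m·K/W
ΣR = 0.002427 + 6.639 + 0.7838 + 0.03257 = 7.458 m·K/W
Q' = ΔT/ΣR = (128 °C − 7.77 °C)/7.458 = 16.12 W/m
From the inner boundary to the aerogel blanket/expanded polystyrene interface, ΣR_partial = 6.641 m·K/W.
T_interface = T_in − Q'·ΣR_partial = 128 °C − (16.12)(6.641) = 20.9 °C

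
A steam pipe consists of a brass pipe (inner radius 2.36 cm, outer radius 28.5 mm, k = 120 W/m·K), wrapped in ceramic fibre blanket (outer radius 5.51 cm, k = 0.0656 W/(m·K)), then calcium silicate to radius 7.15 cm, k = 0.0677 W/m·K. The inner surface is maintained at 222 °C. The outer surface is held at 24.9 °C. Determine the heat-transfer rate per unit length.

Q' = 89.1 W/m

Treat each layer as a resistance in series:
  R'_brass = ln(0.0285/0.0236)/(2πk) = 0.1887/(2π·120) = 2.502×10^-4 m·K/W
  R'_ceramic fibre blanket = ln(0.0551/0.0285)/(2πk) = 0.6592/(2π·0.0656) = 1.599 m·K/W
  R'_calcium silicate = ln(0.0715/0.0551)/(2πk) = 0.2605/(2π·0.0677) = 0.6125 m·K/W
ΣR = 2.502×10^-4 + 1.599 + 0.6125 = 2.212 m·K/W
Q' = ΔT/ΣR = (222 °C − 24.9 °C)/2.212 = 89.1 W/m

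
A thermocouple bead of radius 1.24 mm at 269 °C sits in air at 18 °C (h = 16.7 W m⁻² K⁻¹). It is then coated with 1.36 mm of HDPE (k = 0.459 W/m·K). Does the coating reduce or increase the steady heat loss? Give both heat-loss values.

increases: 0.0810 → 0.323 W

Critical radius for a sphere: r_cr = 2k/h = 0.0550 m = 5.50 cm.
Outer radius after coating: r₂ = 0.00124 + 0.00136 = 0.00260 m.
Since r₁ < r_cr and r₂ ≤ r_cr, the coating moves toward the maximum at r_cr — heat loss rises.
Bare: R = 1/(4πr₁²h) = 3099 K/W; Q = 251/3099 = 0.0810 W.
Coated: R = R_cond + R_conv = 778.0 K/W; Q = 251/778.0 = 0.323 W.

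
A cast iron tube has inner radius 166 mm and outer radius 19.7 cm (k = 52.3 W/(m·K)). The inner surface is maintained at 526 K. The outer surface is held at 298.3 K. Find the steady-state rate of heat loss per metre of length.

Q' = 2πk·ΔT/ln(r₂/r₁) = 2π × 52.3 × 227.7 / ln(0.197/0.166) = 4.37×10^5 W/m

Q' = 437 kW/m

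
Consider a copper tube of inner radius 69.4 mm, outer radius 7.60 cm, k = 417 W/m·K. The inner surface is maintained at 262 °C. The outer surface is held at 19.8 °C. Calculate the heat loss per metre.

Q' = 6990 kW/m

Q' = 2πk·ΔT/ln(r₂/r₁) = 2π × 417 × 242.2 / ln(0.0760/0.0694) = 6.99×10^6 W/m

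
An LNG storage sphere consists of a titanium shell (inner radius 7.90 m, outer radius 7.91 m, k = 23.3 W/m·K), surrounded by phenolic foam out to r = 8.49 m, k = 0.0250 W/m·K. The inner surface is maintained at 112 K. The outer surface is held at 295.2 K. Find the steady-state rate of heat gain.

Q = 6.66 kW

Series thermal resistances, inner to outer:
  R_titanium = (1/7.90 − 1/7.91)/(4πk) = 1.600×10^-4/(4π·23.3) = 5.466×10^-7 K/W
  R_phenolic foam = (1/7.91 − 1/8.49)/(4πk) = 0.008637/(4π·0.0250) = 0.02749 K/W
ΣR = 5.466×10^-7 + 0.02749 = 0.02749 K/W
Q = ΔT/ΣR = (112 K − 295.2 K)/0.02749 = -6660 W
(Negative Q ⇒ heat flows inward; heat gain = 6660 W.)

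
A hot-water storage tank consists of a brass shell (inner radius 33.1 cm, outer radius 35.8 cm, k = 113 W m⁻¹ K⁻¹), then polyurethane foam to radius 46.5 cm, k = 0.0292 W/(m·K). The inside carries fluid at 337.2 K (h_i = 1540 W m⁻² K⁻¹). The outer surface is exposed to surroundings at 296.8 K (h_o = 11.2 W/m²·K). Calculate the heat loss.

Treat each layer as a resistance in series:
  R_conv,in = 1/(4πr²h) = 1/(4π·0.331²·1540) = 4.716×10^-4 K/W
  R_brass = (1/0.331 − 1/0.358)/(4πk) = 0.2279/(4π·113) = 1.605×10^-4 K/W
  R_polyurethane foam = (1/0.358 − 1/0.465)/(4πk) = 0.6428/(4π·0.0292) = 1.752 K/W
  R_conv,out = 1/(4πr²h) = 1/(4π·0.465²·11.2) = 0.03286 K/W
ΣR = 4.716×10^-4 + 1.605×10^-4 + 1.752 + 0.03286 = 1.785 K/W
Q = ΔT/ΣR = (337.2 K − 296.8 K)/1.785 = 22.6 W

Q = 22.6 W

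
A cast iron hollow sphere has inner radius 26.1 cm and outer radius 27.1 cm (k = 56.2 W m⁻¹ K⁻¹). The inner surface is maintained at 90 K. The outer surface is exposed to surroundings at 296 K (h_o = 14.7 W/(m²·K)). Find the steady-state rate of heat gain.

Q = 2790 W

Treat each layer as a resistance in series:
  R_cast iron = (1/0.261 − 1/0.271)/(4πk) = 0.1414/(4π·56.2) = 2.002×10^-4 K/W
  R_conv,out = 1/(4πr²h) = 1/(4π·0.271²·14.7) = 0.07371 K/W
ΣR = 2.002×10^-4 + 0.07371 = 0.07391 K/W
Q = ΔT/ΣR = (90 K − 296 K)/0.07391 = -2790 W
(Negative Q ⇒ heat flows inward; heat gain = 2790 W.)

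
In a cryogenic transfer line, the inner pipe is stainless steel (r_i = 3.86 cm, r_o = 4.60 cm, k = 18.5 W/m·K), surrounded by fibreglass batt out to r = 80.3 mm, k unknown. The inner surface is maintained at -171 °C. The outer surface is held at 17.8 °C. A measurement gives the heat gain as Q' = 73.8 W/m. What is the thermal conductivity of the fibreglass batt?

k = 0.0347 W/m·K

ΣR = ΔT/Q' = |-171 − 17.8|/73.8 = 2.558 m·K/W
Known resistances:
  R'_stainless steel = ln(0.0460/0.0386)/(2πk) = 0.1754/(2π·18.5) = 0.001509 m·K/W
R_fibreglass batt = ΣR − ΣR_known = 2.558 − 0.001509 = 2.556 m·K/W
ln(r₂/r₁)/(2πk) = 2.556 ⇒ k = 0.5571/(2π·2.556) = 0.0347 W/m·K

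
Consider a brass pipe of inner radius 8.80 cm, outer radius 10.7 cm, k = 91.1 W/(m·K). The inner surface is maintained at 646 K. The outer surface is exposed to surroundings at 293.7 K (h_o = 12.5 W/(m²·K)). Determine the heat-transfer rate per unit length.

Treat each layer as a resistance in series:
  R'_brass = ln(0.107/0.0880)/(2πk) = 0.1955/(2π·91.1) = 3.415×10^-4 m·K/W
  R'_conv,out = 1/(2πr h) = 1/(2π·0.107·12.5) = 0.1190 m·K/W
ΣR = 3.415×10^-4 + 0.1190 = 0.1193 m·K/W
Q' = ΔT/ΣR = (646 K − 293.7 K)/0.1193 = 2950 W/m

Q' = 2950 W/m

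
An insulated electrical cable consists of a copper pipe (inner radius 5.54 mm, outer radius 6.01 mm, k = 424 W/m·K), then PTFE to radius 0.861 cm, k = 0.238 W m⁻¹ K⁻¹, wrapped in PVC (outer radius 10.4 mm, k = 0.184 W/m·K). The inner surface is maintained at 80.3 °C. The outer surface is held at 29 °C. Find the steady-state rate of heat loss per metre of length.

Resistance network (inner→outer):
  R'_copper = ln(0.00601/0.00554)/(2πk) = 0.08143/(2π·424) = 3.057×10^-5 m·K/W
  R'_PTFE = ln(0.00861/0.00601)/(2πk) = 0.3595/(2π·0.238) = 0.2404 m·K/W
  R'_PVC = ln(0.0104/0.00861)/(2πk) = 0.1889/(2π·0.184) = 0.1634 m·K/W
ΣR = 3.057×10^-5 + 0.2404 + 0.1634 = 0.4038 m·K/W
Q' = ΔT/ΣR = (80.3 °C − 29 °C)/0.4038 = 127 W/m

Q' = 127 W/m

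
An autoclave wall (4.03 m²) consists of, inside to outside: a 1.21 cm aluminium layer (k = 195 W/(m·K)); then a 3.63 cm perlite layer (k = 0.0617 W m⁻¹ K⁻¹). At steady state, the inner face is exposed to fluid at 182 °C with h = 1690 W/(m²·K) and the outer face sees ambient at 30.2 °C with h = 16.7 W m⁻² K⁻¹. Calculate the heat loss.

Resistance network (inner→outer):
  R_conv,in = 1/(hA) = 1/(1690·4.03) = 1.468×10^-4 K/W
  R_aluminium = L/(kA) = 0.0121/(195·4.03) = 1.540×10^-5 K/W
  R_perlite = L/(kA) = 0.0363/(0.0617·4.03) = 0.1460 K/W
  R_conv,out = 1/(hA) = 1/(16.7·4.03) = 0.01486 K/W
ΣR = 1.468×10^-4 + 1.540×10^-5 + 0.1460 + 0.01486 = 0.1610 K/W
Q = ΔT/ΣR = (182 °C − 30.2 °C)/0.1610 = 943 W

Q = 943 W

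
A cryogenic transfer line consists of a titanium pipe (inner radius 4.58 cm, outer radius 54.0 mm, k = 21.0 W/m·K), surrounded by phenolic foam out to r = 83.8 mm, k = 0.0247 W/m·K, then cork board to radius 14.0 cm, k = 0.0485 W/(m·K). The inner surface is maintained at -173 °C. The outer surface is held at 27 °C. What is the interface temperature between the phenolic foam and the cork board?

Resistance network (inner→outer):
  R'_titanium = ln(0.0540/0.0458)/(2πk) = 0.1647/(2π·21.0) = 0.001248 m·K/W
  R'_phenolic foam = ln(0.0838/0.0540)/(2πk) = 0.4394/(2π·0.0247) = 2.832 m·K/W
  R'_cork board = ln(0.140/0.0838)/(2πk) = 0.5132/(2π·0.0485) = 1.684 m·K/W
ΣR = 0.001248 + 2.832 + 1.684 = 4.517 m·K/W
Q' = ΔT/ΣR = (-173 °C − 27 °C)/4.517 = -44.28 W/m
From the inner boundary to the phenolic foam/cork board interface, ΣR_partial = 2.833 m·K/W.
T_interface = T_in − Q'·ΣR_partial = -173 °C − (-44.28)(2.833) = -47.6 °C

T = -47.6 °C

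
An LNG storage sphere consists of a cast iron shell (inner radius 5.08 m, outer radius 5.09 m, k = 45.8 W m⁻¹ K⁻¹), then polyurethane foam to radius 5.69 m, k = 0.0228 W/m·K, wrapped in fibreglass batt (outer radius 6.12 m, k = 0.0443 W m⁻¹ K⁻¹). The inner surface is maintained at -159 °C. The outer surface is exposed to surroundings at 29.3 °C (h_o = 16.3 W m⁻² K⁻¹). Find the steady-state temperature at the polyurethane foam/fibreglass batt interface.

T = -15.1 °C

Treat each layer as a resistance in series:
  R_cast iron = (1/5.08 − 1/5.09)/(4πk) = 3.867×10^-4/(4π·45.8) = 6.720×10^-7 K/W
  R_polyurethane foam = (1/5.09 − 1/5.69)/(4πk) = 0.02072/(4π·0.0228) = 0.07231 K/W
  R_fibreglass batt = (1/5.69 − 1/6.12)/(4πk) = 0.01235/(4π·0.0443) = 0.02218 K/W
  R_conv,out = 1/(4πr²h) = 1/(4π·6.12²·16.3) = 1.303×10^-4 K/W
ΣR = 6.720×10^-7 + 0.07231 + 0.02218 + 1.303×10^-4 = 0.09462 K/W
Q = ΔT/ΣR = (-159 °C − 29.3 °C)/0.09462 = -1990 W
From the inner boundary to the polyurethane foam/fibreglass batt interface, ΣR_partial = 0.07231 K/W.
T_interface = T_in − Q·ΣR_partial = -159 °C − (-1990)(0.07231) = -15.1 °C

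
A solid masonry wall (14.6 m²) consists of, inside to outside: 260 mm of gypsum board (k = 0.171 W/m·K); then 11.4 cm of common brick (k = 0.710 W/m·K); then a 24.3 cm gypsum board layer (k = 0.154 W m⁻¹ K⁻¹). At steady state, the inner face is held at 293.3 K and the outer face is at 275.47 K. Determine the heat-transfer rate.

Series thermal resistances, inner to outer:
  R_gypsum board = L/(kA) = 0.260/(0.171·14.6) = 0.1041 K/W
  R_common brick = L/(kA) = 0.114/(0.710·14.6) = 0.01100 K/W
  R_gypsum board = L/(kA) = 0.243/(0.154·14.6) = 0.1081 K/W
ΣR = 0.1041 + 0.01100 + 0.1081 = 0.2232 K/W
Q = ΔT/ΣR = (293.3 K − 275.47 K)/0.2232 = 79.9 W

Q = 79.9 W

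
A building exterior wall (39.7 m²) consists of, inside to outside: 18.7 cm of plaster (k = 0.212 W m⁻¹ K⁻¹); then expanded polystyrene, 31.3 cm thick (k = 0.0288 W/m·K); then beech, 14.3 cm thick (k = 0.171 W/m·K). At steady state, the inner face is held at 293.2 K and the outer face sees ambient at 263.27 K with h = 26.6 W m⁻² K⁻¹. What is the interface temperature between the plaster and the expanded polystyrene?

T = 291.1 K

Series thermal resistances, inner to outer:
  R_plaster = L/(kA) = 0.187/(0.212·39.7) = 0.02222 K/W
  R_expanded polystyrene = L/(kA) = 0.313/(0.0288·39.7) = 0.2738 K/W
  R_beech = L/(kA) = 0.143/(0.171·39.7) = 0.02106 K/W
  R_conv,out = 1/(hA) = 1/(26.6·39.7) = 9.470×10^-4 K/W
ΣR = 0.02222 + 0.2738 + 0.02106 + 9.470×10^-4 = 0.3180 K/W
Q = ΔT/ΣR = (293.2 K − 263.27 K)/0.3180 = 94.12 W
From the inner boundary to the plaster/expanded polystyrene interface, ΣR_partial = 0.02222 K/W.
T_interface = T_in − Q·ΣR_partial = 293.2 K − (94.12)(0.02222) = 291.1 K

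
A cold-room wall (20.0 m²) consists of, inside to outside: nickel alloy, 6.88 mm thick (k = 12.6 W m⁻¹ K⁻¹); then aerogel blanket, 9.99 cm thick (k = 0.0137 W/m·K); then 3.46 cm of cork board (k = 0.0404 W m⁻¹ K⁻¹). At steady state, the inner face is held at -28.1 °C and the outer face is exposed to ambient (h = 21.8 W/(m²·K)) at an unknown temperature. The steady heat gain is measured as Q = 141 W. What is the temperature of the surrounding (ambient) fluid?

Sum the resistances:
  R_nickel alloy = L/(kA) = 0.00688/(12.6·20.0) = 2.730×10^-5 K/W
  R_aerogel blanket = L/(kA) = 0.0999/(0.0137·20.0) = 0.3646 K/W
  R_cork board = L/(kA) = 0.0346/(0.0404·20.0) = 0.04282 K/W
  R_conv,out = 1/(hA) = 1/(21.8·20.0) = 0.002294 K/W
ΣR = 0.4097 K/W
ΔT = Q·ΣR = 141 × 0.4097 = 57.77 K
Heat flows inward, so T_out = T_in + ΔT = -28.1 + 57.77 = 29.7 °C

T_out = 29.7 °C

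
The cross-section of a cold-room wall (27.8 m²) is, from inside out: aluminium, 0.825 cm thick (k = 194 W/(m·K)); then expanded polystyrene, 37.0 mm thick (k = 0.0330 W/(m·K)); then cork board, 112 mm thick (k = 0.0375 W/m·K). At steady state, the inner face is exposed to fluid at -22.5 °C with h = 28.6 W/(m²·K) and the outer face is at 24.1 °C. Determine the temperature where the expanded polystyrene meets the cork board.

Treat each layer as a resistance in series:
  R_conv,in = 1/(hA) = 1/(28.6·27.8) = 0.001258 K/W
  R_aluminium = L/(kA) = 0.00825/(194·27.8) = 1.530×10^-6 K/W
  R_expanded polystyrene = L/(kA) = 0.0370/(0.0330·27.8) = 0.04033 K/W
  R_cork board = L/(kA) = 0.112/(0.0375·27.8) = 0.1074 K/W
ΣR = 0.001258 + 1.530×10^-6 + 0.04033 + 0.1074 = 0.1490 K/W
Q = ΔT/ΣR = (-22.5 °C − 24.1 °C)/0.1490 = -312.8 W
From the inner boundary to the expanded polystyrene/cork board interface, ΣR_partial = 0.04159 K/W.
T_interface = T_in − Q·ΣR_partial = -22.5 °C − (-312.8)(0.04159) = -9.49 °C

T = -9.49 °C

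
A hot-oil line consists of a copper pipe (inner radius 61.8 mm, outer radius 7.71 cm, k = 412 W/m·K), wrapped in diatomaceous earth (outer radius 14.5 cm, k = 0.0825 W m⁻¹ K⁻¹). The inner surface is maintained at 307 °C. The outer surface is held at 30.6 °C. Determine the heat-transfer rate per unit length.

Q' = 227 W/m

Series thermal resistances, inner to outer:
  R'_copper = ln(0.0771/0.0618)/(2πk) = 0.2212/(2π·412) = 8.545×10^-5 m·K/W
  R'_diatomaceous earth = ln(0.145/0.0771)/(2πk) = 0.6316/(2π·0.0825) = 1.219 m·K/W
ΣR = 8.545×10^-5 + 1.219 = 1.219 m·K/W
Q' = ΔT/ΣR = (307 °C − 30.6 °C)/1.219 = 227 W/m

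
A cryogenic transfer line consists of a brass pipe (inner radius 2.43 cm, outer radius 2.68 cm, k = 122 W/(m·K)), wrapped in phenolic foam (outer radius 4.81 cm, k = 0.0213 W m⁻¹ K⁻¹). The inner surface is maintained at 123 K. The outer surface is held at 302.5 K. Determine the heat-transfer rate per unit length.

Q' = 41.1 W/m

Series thermal resistances, inner to outer:
  R'_brass = ln(0.0268/0.0243)/(2πk) = 0.09793/(2π·122) = 1.277×10^-4 m·K/W
  R'_phenolic foam = ln(0.0481/0.0268)/(2πk) = 0.5849/(2π·0.0213) = 4.370 m·K/W
ΣR = 1.277×10^-4 + 4.370 = 4.370 m·K/W
Q' = ΔT/ΣR = (123 K − 302.5 K)/4.370 = -41.1 W/m
(Negative Q' ⇒ heat flows inward; heat gain = 41.1 W/m.)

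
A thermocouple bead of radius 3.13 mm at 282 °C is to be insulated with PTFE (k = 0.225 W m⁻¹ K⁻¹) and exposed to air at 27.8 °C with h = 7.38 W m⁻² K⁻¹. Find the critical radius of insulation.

r_cr = 6.10 cm

For a sphere, r_cr = 2k_ins/h = 2·0.225/7.38 = 0.0610 m = 6.10 cm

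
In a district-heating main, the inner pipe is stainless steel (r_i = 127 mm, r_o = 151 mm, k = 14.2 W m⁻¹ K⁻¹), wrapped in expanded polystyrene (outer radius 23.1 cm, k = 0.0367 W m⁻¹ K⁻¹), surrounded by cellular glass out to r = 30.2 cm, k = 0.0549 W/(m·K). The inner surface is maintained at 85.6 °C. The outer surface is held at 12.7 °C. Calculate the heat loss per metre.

Treat each layer as a resistance in series:
  R'_stainless steel = ln(0.151/0.127)/(2πk) = 0.1731/(2π·14.2) = 0.001940 m·K/W
  R'_expanded polystyrene = ln(0.231/0.151)/(2πk) = 0.4251/(2π·0.0367) = 1.844 m·K/W
  R'_cellular glass = ln(0.302/0.231)/(2πk) = 0.2680/(2π·0.0549) = 0.7770 m·K/W
ΣR = 0.001940 + 1.844 + 0.7770 = 2.623 m·K/W
Q' = ΔT/ΣR = (85.6 °C − 12.7 °C)/2.623 = 27.8 W/m

Q' = 27.8 W/m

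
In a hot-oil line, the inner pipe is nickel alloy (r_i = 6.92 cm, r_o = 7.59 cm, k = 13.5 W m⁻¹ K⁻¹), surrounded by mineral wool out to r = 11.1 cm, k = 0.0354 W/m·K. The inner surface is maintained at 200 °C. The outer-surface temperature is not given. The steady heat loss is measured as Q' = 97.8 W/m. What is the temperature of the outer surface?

T_out = 32.8 °C

Sum the resistances:
  R'_nickel alloy = ln(0.0759/0.0692)/(2πk) = 0.09242/(2π·13.5) = 0.001090 m·K/W
  R'_mineral wool = ln(0.111/0.0759)/(2πk) = 0.3801/(2π·0.0354) = 1.709 m·K/W
ΣR = 1.710 m·K/W
ΔT = Q'·ΣR = 97.8 × 1.710 = 167.2 K
Heat flows outward, so T_out = T_in − ΔT = 200 − 167.2 = 32.8 °C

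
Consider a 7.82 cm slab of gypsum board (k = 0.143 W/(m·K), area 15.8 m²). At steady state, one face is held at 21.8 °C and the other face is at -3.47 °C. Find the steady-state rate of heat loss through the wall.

Q = kA·ΔT/L = 0.143 × 15.8 × |21.8 °C − -3.47 °C| / 0.0782 = 730 W

Q = 730 W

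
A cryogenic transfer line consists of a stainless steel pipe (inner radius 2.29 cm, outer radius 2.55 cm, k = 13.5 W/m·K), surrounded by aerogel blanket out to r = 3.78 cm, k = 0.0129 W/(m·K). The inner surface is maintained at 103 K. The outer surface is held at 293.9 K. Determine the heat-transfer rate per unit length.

Q' = 39.3 W/m

Treat each layer as a resistance in series:
  R'_stainless steel = ln(0.0255/0.0229)/(2πk) = 0.1075/(2π·13.5) = 0.001268 m·K/W
  R'_aerogel blanket = ln(0.0378/0.0255)/(2πk) = 0.3936/(2π·0.0129) = 4.856 m·K/W
ΣR = 0.001268 + 4.856 = 4.857 m·K/W
Q' = ΔT/ΣR = (103 K − 293.9 K)/4.857 = -39.3 W/m
(Negative Q' ⇒ heat flows inward; heat gain = 39.3 W/m.)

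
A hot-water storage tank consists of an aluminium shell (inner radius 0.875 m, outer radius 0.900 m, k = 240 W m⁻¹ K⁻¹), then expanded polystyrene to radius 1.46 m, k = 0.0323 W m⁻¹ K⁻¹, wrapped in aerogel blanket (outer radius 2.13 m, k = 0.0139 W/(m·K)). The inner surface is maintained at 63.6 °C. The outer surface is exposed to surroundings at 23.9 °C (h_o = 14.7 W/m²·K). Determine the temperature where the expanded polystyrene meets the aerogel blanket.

Treat each layer as a resistance in series:
  R_aluminium = (1/0.875 − 1/0.900)/(4πk) = 0.03175/(4π·240) = 1.053×10^-5 K/W
  R_expanded polystyrene = (1/0.900 − 1/1.46)/(4πk) = 0.4262/(4π·0.0323) = 1.050 K/W
  R_aerogel blanket = (1/1.46 − 1/2.13)/(4πk) = 0.2154/(4π·0.0139) = 1.233 K/W
  R_conv,out = 1/(4πr²h) = 1/(4π·2.13²·14.7) = 0.001193 K/W
ΣR = 1.053×10^-5 + 1.050 + 1.233 + 0.001193 = 2.284 K/W
Q = ΔT/ΣR = (63.6 °C − 23.9 °C)/2.284 = 17.38 W
From the inner boundary to the expanded polystyrene/aerogel blanket interface, ΣR_partial = 1.050 K/W.
T_interface = T_in − Q·ΣR_partial = 63.6 °C − (17.38)(1.050) = 45.4 °C

T = 45.4 °C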